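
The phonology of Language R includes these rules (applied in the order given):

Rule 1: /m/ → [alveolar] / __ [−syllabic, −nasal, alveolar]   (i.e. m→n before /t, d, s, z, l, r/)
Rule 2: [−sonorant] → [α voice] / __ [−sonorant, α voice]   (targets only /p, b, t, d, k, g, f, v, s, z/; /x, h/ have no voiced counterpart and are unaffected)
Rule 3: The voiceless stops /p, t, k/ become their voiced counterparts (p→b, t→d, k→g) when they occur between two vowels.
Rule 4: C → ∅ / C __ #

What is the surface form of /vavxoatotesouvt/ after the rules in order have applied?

vafxoadodesouf

Rule 1 (nasal place assimilation): no segment meets the environment; /vavxoatotesouvt/ is unchanged.
Rule 2 (regressive voicing assimilation): /v/ precedes the voiceless obstruent /x/, so it devoices to [f] by assimilation. /v/ precedes the voiceless obstruent /t/, so it devoices to [f] by assimilation. /vavxoatotesouvt/ → vafxoatotesouft.
Rule 3 (intervocalic voicing): /t/ is a voiceless stop between vowels /a/ and /o/, so it voices to [d]. /t/ is a voiceless stop between vowels /o/ and /e/, so it voices to [d]. /vafxoatotesouft/ → vafxoadodesouft.
Rule 4 (final cluster simplification): /t/ is the second consonant of a word-final cluster /ft/, so it deletes. /vafxoadodesouft/ → vafxoadodesouf.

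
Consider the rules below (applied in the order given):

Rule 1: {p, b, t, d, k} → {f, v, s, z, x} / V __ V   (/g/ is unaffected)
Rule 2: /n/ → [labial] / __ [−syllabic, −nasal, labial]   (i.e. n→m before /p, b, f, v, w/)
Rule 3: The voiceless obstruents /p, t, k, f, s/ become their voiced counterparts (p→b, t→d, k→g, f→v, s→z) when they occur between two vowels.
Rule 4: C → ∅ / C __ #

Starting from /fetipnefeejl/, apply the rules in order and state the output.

fezipneveej

Rule 1 (intervocalic spirantization): /t/ is a stop between vowels /e/ and /i/, so it spirantizes to the fricative [s]. /fetipnefeejl/ → fesipnefeejl.
Rule 2 (nasal place assimilation): no segment meets the environment; /fesipnefeejl/ is unchanged.
Rule 3 (intervocalic voicing): /s/ is a voiceless obstruent between vowels /e/ and /i/, so it voices to [z]. /f/ is a voiceless obstruent between vowels /e/ and /e/, so it voices to [v]. /fesipnefeejl/ → fezipneveejl.
Rule 4 (final cluster simplification): /l/ is the second consonant of a word-final cluster /jl/, so it deletes. /fezipneveejl/ → fezipneveej.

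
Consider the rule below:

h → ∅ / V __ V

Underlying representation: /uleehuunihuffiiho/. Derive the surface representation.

/h/ occurs between vowels /e/ and /u/, so it deletes.
/h/ occurs between vowels /i/ and /u/, so it deletes.
/h/ occurs between vowels /i/ and /o/, so it deletes.
Surface form: [uleeuuniuffiio].

uleeuuniuffiio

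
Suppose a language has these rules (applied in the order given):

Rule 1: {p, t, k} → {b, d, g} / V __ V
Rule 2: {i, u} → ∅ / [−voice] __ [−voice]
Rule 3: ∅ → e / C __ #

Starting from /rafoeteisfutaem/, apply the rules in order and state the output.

Rule 1 (intervocalic voicing): /t/ is a voiceless stop between vowels /e/ and /e/, so it voices to [d]. /t/ is a voiceless stop between vowels /u/ and /a/, so it voices to [d]. /rafoeteisfutaem/ → rafoedeisfudaem.
Rule 2 (high vowel syncope): no segment meets the environment; /rafoedeisfudaem/ is unchanged.
Rule 3 (final e-epenthesis): the form ends in the consonant /m/, so [e] is inserted word-finally. /rafoedeisfudaem/ → rafoedeisfudaeme.

rafoedeisfudaeme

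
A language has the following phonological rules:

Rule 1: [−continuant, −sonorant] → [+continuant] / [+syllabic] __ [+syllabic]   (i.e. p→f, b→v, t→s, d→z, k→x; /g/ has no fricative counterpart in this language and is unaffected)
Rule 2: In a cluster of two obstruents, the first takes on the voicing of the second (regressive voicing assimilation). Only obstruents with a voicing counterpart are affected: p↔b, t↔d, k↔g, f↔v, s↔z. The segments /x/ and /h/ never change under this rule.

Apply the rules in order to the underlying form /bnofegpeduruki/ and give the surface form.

Rule 1 (intervocalic spirantization): /d/ is a stop between vowels /e/ and /u/, so it spirantizes to the fricative [z]. /k/ is a stop between vowels /u/ and /i/, so it spirantizes to the fricative [x]. /bnofegpeduruki/ → bnofegpezuruxi.
Rule 2 (regressive voicing assimilation): /g/ precedes the voiceless obstruent /p/, so it devoices to [k] by assimilation. /bnofegpezuruxi/ → bnofekpezuruxi.

bnofekpezuruxi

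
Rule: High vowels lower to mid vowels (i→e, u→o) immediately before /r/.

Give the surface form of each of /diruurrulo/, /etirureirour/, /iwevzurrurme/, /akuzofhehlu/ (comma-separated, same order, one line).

/diruurrulo/: /i/ is a high vowel immediately before /r/, so it lowers to [e]. /u/ is a high vowel immediately before /r/, so it lowers to [o]. → [deruorrulo].
/etirureirour/: /i/ is a high vowel immediately before /r/, so it lowers to [e]. /u/ is a high vowel immediately before /r/, so it lowers to [o]. /i/ is a high vowel immediately before /r/, so it lowers to [e]. /u/ is a high vowel immediately before /r/, so it lowers to [o]. → [eteroreeroor].
/iwevzurrurme/: /u/ is a high vowel immediately before /r/, so it lowers to [o]. /u/ is a high vowel immediately before /r/, so it lowers to [o]. → [iwevzorrorme].
/akuzofhehlu/: the rule's environment is not met; surfaces unchanged as [akuzofhehlu].

deruorrulo, eteroreeroor, iwevzorrorme, akuzofhehlu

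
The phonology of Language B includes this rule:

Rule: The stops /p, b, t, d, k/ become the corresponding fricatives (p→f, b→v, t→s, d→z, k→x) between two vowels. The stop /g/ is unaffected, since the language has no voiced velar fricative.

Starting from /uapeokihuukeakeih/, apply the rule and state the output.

uafeoxihuuxeaxeih

/p/ is a stop between vowels /a/ and /e/, so it spirantizes to the fricative [f].
/k/ is a stop between vowels /o/ and /i/, so it spirantizes to the fricative [x].
/k/ is a stop between vowels /u/ and /e/, so it spirantizes to the fricative [x].
/k/ is a stop between vowels /a/ and /e/, so it spirantizes to the fricative [x].
Surface form: [uafeoxihuuxeaxeih].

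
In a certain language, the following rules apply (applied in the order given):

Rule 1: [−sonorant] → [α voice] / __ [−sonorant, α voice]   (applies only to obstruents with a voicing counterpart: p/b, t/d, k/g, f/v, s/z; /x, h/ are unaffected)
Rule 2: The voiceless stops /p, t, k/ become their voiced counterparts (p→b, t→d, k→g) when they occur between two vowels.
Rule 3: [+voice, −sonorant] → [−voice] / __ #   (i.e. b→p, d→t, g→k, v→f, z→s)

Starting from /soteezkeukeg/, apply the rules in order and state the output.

sodeeskeugek

Rule 1 (regressive voicing assimilation): /z/ precedes the voiceless obstruent /k/, so it devoices to [s] by assimilation. /soteezkeukeg/ → soteeskeukeg.
Rule 2 (intervocalic voicing): /t/ is a voiceless stop between vowels /o/ and /e/, so it voices to [d]. /k/ is a voiceless stop between vowels /u/ and /e/, so it voices to [g]. /soteeskeukeg/ → sodeeskeugeg.
Rule 3 (final devoicing): /g/ is a voiced obstruent in word-final position, so it devoices to [k]. /sodeeskeugeg/ → sodeeskeugek.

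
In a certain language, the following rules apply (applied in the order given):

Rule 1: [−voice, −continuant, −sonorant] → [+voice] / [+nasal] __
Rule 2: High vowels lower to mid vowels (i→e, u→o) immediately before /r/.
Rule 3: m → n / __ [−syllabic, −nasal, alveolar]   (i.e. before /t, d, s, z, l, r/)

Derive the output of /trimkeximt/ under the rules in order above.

Rule 1 (post-nasal voicing): /k/ is a voiceless stop immediately after the nasal /m/, so it voices to [g]. /t/ is a voiceless stop immediately after the nasal /m/, so it voices to [d]. /trimkeximt/ → trimgeximd.
Rule 2 (pre-rhotic lowering): no segment meets the environment; /trimgeximd/ is unchanged.
Rule 3 (nasal place assimilation): /m/ precedes the alveolar consonant /d/, so it assimilates in place to [n]. /trimgeximd/ → trimgexind.

trimgexind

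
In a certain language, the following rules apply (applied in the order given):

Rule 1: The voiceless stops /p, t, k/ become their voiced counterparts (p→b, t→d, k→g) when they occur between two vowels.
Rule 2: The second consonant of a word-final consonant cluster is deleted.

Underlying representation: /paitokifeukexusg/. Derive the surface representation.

paidogifeugexus

Rule 1 (intervocalic voicing): /t/ is a voiceless stop between vowels /i/ and /o/, so it voices to [d]. /k/ is a voiceless stop between vowels /o/ and /i/, so it voices to [g]. /k/ is a voiceless stop between vowels /u/ and /e/, so it voices to [g]. /paitokifeukexusg/ → paidogifeugexusg.
Rule 2 (final cluster simplification): /g/ is the second consonant of a word-final cluster /sg/, so it deletes. /paidogifeugexusg/ → paidogifeugexus.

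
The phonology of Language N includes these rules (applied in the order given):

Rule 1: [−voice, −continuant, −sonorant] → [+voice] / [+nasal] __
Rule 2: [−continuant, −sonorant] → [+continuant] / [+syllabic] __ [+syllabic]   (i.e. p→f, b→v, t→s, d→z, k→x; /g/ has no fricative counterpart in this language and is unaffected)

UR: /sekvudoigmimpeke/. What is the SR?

sekvuzoigmimbexe

Rule 1 (post-nasal voicing): /p/ is a voiceless stop immediately after the nasal /m/, so it voices to [b]. /sekvudoigmimpeke/ → sekvudoigmimbeke.
Rule 2 (intervocalic spirantization): /d/ is a stop between vowels /u/ and /o/, so it spirantizes to the fricative [z]. /k/ is a stop between vowels /e/ and /e/, so it spirantizes to the fricative [x]. /sekvudoigmimbeke/ → sekvuzoigmimbexe.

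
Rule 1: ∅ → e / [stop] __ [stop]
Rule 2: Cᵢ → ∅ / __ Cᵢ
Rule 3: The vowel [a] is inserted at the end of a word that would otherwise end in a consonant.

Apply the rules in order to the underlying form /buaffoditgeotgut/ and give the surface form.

Rule 1 (stop-cluster e-epenthesis): /t/ and /g/ form a stop–stop cluster, so [e] is inserted between them. /t/ and /g/ form a stop–stop cluster, so [e] is inserted between them. /buaffoditgeotgut/ → buaffoditegeotegut.
Rule 2 (degemination): /ff/ is a geminate; the first /f/ deletes. /buaffoditegeotegut/ → buafoditegeotegut.
Rule 3 (final a-epenthesis): the form ends in the consonant /t/, so [a] is inserted word-finally. /buafoditegeotegut/ → buafoditegeoteguta.

buafoditegeoteguta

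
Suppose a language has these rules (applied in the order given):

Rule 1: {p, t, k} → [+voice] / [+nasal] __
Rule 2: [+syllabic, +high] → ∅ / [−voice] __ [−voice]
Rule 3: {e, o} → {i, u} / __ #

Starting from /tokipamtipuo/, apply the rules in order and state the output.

Rule 1 (post-nasal voicing): /t/ is a voiceless stop immediately after the nasal /m/, so it voices to [d]. /tokipamtipuo/ → tokipamdipuo.
Rule 2 (high vowel syncope): /i/ is a high vowel flanked by voiceless consonants /k/ and /p/, so it deletes. /tokipamdipuo/ → tokpamdipuo.
Rule 3 (final vowel raising): /o/ is a mid vowel in word-final position, so it raises to [u]. /tokpamdipuo/ → tokpamdipuu.

tokpamdipuu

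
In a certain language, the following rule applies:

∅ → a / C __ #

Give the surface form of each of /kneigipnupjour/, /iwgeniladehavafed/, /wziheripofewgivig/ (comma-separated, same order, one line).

kneigipnupjoura, iwgeniladehavafeda, wziheripofewgiviga

/kneigipnupjour/: the form ends in the consonant /r/, so [a] is inserted word-finally. → [kneigipnupjoura].
/iwgeniladehavafed/: the form ends in the consonant /d/, so [a] is inserted word-finally. → [iwgeniladehavafeda].
/wziheripofewgivig/: the form ends in the consonant /g/, so [a] is inserted word-finally. → [wziheripofewgiviga].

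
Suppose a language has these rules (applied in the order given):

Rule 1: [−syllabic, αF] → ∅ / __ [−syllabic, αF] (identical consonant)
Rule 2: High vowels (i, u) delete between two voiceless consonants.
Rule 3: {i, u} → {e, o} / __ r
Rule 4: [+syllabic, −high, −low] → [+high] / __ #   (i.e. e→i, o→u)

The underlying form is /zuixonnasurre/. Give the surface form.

zuixonasori

Rule 1 (degemination): /nn/ is a geminate; the first /n/ deletes. /rr/ is a geminate; the first /r/ deletes. /zuixonnasurre/ → zuixonasure.
Rule 2 (high vowel syncope): no segment meets the environment; /zuixonasure/ is unchanged.
Rule 3 (pre-rhotic lowering): /u/ is a high vowel immediately before /r/, so it lowers to [o]. /zuixonasure/ → zuixonasore.
Rule 4 (final vowel raising): /e/ is a mid vowel in word-final position, so it raises to [i]. /zuixonasore/ → zuixonasori.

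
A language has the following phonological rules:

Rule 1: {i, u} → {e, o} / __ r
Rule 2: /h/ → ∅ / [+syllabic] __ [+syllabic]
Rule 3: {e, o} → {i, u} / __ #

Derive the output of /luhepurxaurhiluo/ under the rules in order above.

Rule 1 (pre-rhotic lowering): /u/ is a high vowel immediately before /r/, so it lowers to [o]. /u/ is a high vowel immediately before /r/, so it lowers to [o]. /luhepurxaurhiluo/ → luheporxaorhiluo.
Rule 2 (intervocalic h-deletion): /h/ occurs between vowels /u/ and /e/, so it deletes. /luheporxaorhiluo/ → lueporxaorhiluo.
Rule 3 (final vowel raising): /o/ is a mid vowel in word-final position, so it raises to [u]. /lueporxaorhiluo/ → lueporxaorhiluu.

lueporxaorhiluu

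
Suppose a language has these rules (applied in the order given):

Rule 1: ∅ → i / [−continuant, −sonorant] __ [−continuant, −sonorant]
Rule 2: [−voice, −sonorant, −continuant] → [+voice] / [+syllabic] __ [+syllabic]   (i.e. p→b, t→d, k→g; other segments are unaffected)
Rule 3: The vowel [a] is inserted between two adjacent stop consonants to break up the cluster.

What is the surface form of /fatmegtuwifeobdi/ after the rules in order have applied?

Rule 1 (stop-cluster i-epenthesis): /g/ and /t/ form a stop–stop cluster, so [i] is inserted between them. /b/ and /d/ form a stop–stop cluster, so [i] is inserted between them. /fatmegtuwifeobdi/ → fatmegituwifeobidi.
Rule 2 (intervocalic voicing): /t/ is a voiceless stop between vowels /i/ and /u/, so it voices to [d]. /fatmegituwifeobidi/ → fatmegiduwifeobidi.
Rule 3 (stop-cluster a-epenthesis): no segment meets the environment; /fatmegiduwifeobidi/ is unchanged.

fatmegiduwifeobidi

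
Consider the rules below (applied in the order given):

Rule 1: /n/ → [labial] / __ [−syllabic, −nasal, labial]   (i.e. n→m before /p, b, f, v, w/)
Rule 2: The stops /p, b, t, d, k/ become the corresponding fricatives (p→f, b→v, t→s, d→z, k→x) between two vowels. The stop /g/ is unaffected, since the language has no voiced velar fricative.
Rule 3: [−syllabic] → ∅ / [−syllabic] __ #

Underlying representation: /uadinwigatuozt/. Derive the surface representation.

Rule 1 (nasal place assimilation): /n/ precedes the labial consonant /w/, so it assimilates in place to [m]. /uadinwigatuozt/ → uadimwigatuozt.
Rule 2 (intervocalic spirantization): /d/ is a stop between vowels /a/ and /i/, so it spirantizes to the fricative [z]. /t/ is a stop between vowels /a/ and /u/, so it spirantizes to the fricative [s]. /uadimwigatuozt/ → uazimwigasuozt.
Rule 3 (final cluster simplification): /t/ is the second consonant of a word-final cluster /zt/, so it deletes. /uazimwigasuozt/ → uazimwigasuoz.

uazimwigasuoz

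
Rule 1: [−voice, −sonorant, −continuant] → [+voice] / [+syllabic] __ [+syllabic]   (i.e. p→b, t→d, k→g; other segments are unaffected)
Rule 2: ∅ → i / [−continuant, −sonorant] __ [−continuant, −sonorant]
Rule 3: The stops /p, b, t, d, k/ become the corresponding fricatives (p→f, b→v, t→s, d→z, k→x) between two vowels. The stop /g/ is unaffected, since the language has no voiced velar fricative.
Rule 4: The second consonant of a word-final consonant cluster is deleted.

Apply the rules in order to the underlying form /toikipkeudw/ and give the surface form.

toigifixeud

Rule 1 (intervocalic voicing): /k/ is a voiceless stop between vowels /i/ and /i/, so it voices to [g]. /toikipkeudw/ → toigipkeudw.
Rule 2 (stop-cluster i-epenthesis): /p/ and /k/ form a stop–stop cluster, so [i] is inserted between them. /toigipkeudw/ → toigipikeudw.
Rule 3 (intervocalic spirantization): /p/ is a stop between vowels /i/ and /i/, so it spirantizes to the fricative [f]. /k/ is a stop between vowels /i/ and /e/, so it spirantizes to the fricative [x]. /toigipikeudw/ → toigifixeudw.
Rule 4 (final cluster simplification): /w/ is the second consonant of a word-final cluster /dw/, so it deletes. /toigifixeudw/ → toigifixeud.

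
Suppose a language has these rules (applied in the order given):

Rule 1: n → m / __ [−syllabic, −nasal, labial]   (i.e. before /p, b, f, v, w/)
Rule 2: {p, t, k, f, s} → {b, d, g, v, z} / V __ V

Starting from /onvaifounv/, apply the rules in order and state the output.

omvaivoumv

Rule 1 (nasal place assimilation): /n/ precedes the labial consonant /v/, so it assimilates in place to [m]. /n/ precedes the labial consonant /v/, so it assimilates in place to [m]. /onvaifounv/ → omvaifoumv.
Rule 2 (intervocalic voicing): /f/ is a voiceless obstruent between vowels /i/ and /o/, so it voices to [v]. /omvaifoumv/ → omvaivoumv.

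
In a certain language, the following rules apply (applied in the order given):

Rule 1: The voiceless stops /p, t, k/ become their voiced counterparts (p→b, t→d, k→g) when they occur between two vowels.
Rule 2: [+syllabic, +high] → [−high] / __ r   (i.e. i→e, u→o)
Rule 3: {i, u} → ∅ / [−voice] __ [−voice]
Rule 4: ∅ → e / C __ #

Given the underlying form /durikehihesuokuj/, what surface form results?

dorigehhesuoguje

Rule 1 (intervocalic voicing): /k/ is a voiceless stop between vowels /i/ and /e/, so it voices to [g]. /k/ is a voiceless stop between vowels /o/ and /u/, so it voices to [g]. /durikehihesuokuj/ → durigehihesuoguj.
Rule 2 (pre-rhotic lowering): /u/ is a high vowel immediately before /r/, so it lowers to [o]. /durigehihesuoguj/ → dorigehihesuoguj.
Rule 3 (high vowel syncope): /i/ is a high vowel flanked by voiceless consonants /h/ and /h/, so it deletes. /dorigehihesuoguj/ → dorigehhesuoguj.
Rule 4 (final e-epenthesis): the form ends in the consonant /j/, so [e] is inserted word-finally. /dorigehhesuoguj/ → dorigehhesuoguje.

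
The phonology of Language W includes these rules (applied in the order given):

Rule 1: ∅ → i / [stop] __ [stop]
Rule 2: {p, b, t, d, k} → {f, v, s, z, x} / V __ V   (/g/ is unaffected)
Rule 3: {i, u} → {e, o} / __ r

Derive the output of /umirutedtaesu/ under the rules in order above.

umerusezisaesu

Rule 1 (stop-cluster i-epenthesis): /d/ and /t/ form a stop–stop cluster, so [i] is inserted between them. /umirutedtaesu/ → umiruteditaesu.
Rule 2 (intervocalic spirantization): /t/ is a stop between vowels /u/ and /e/, so it spirantizes to the fricative [s]. /d/ is a stop between vowels /e/ and /i/, so it spirantizes to the fricative [z]. /t/ is a stop between vowels /i/ and /a/, so it spirantizes to the fricative [s]. /umiruteditaesu/ → umirusezisaesu.
Rule 3 (pre-rhotic lowering): /i/ is a high vowel immediately before /r/, so it lowers to [e]. /umirusezisaesu/ → umerusezisaesu.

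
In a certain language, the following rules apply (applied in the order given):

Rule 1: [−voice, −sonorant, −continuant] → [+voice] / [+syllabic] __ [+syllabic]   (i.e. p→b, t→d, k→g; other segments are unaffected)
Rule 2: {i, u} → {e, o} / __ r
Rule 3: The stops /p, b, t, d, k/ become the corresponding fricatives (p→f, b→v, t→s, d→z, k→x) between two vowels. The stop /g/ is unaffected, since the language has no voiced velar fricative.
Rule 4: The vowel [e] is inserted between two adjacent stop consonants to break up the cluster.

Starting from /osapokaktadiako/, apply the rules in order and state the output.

Rule 1 (intervocalic voicing): /p/ is a voiceless stop between vowels /a/ and /o/, so it voices to [b]. /k/ is a voiceless stop between vowels /o/ and /a/, so it voices to [g]. /k/ is a voiceless stop between vowels /a/ and /o/, so it voices to [g]. /osapokaktadiako/ → osabogaktadiago.
Rule 2 (pre-rhotic lowering): no segment meets the environment; /osabogaktadiago/ is unchanged.
Rule 3 (intervocalic spirantization): /b/ is a stop between vowels /a/ and /o/, so it spirantizes to the fricative [v]. /d/ is a stop between vowels /a/ and /i/, so it spirantizes to the fricative [z]. /osabogaktadiago/ → osavogaktaziago.
Rule 4 (stop-cluster e-epenthesis): /k/ and /t/ form a stop–stop cluster, so [e] is inserted between them. /osavogaktaziago/ → osavogaketaziago.

osavogaketaziago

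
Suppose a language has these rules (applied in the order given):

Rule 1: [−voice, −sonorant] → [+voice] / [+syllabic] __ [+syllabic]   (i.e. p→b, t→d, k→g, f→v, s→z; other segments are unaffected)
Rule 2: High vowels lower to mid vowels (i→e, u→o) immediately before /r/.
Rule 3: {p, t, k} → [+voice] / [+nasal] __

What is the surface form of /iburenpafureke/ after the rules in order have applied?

Rule 1 (intervocalic voicing): /f/ is a voiceless obstruent between vowels /a/ and /u/, so it voices to [v]. /k/ is a voiceless obstruent between vowels /e/ and /e/, so it voices to [g]. /iburenpafureke/ → iburenpavurege.
Rule 2 (pre-rhotic lowering): /u/ is a high vowel immediately before /r/, so it lowers to [o]. /u/ is a high vowel immediately before /r/, so it lowers to [o]. /iburenpavurege/ → iborenpavorege.
Rule 3 (post-nasal voicing): /p/ is a voiceless stop immediately after the nasal /n/, so it voices to [b]. /iborenpavorege/ → iborenbavorege.

iborenbavorege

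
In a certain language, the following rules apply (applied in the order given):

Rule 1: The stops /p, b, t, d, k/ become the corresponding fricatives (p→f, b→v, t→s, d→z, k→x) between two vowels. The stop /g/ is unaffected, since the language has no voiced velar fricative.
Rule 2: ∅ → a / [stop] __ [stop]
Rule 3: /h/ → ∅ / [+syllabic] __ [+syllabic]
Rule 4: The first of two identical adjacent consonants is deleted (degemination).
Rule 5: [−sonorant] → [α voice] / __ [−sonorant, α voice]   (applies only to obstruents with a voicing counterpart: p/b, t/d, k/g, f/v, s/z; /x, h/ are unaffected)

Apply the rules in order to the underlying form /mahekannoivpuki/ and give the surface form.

Rule 1 (intervocalic spirantization): /k/ is a stop between vowels /e/ and /a/, so it spirantizes to the fricative [x]. /k/ is a stop between vowels /u/ and /i/, so it spirantizes to the fricative [x]. /mahekannoivpuki/ → mahexannoivpuxi.
Rule 2 (stop-cluster a-epenthesis): no segment meets the environment; /mahexannoivpuxi/ is unchanged.
Rule 3 (intervocalic h-deletion): /h/ occurs between vowels /a/ and /e/, so it deletes. /mahexannoivpuxi/ → maexannoivpuxi.
Rule 4 (degemination): /nn/ is a geminate; the first /n/ deletes. /maexannoivpuxi/ → maexanoivpuxi.
Rule 5 (regressive voicing assimilation): /v/ precedes the voiceless obstruent /p/, so it devoices to [f] by assimilation. /maexanoivpuxi/ → maexanoifpuxi.

maexanoifpuxi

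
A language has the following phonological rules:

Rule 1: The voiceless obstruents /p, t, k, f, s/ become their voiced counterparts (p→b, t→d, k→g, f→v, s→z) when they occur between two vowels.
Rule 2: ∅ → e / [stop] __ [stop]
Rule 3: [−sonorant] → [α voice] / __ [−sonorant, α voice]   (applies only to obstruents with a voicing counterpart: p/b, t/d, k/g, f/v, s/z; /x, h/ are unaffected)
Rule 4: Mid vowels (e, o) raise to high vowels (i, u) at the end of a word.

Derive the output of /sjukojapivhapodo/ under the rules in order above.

Rule 1 (intervocalic voicing): /k/ is a voiceless obstruent between vowels /u/ and /o/, so it voices to [g]. /p/ is a voiceless obstruent between vowels /a/ and /i/, so it voices to [b]. /p/ is a voiceless obstruent between vowels /a/ and /o/, so it voices to [b]. /sjukojapivhapodo/ → sjugojabivhabodo.
Rule 2 (stop-cluster e-epenthesis): no segment meets the environment; /sjugojabivhabodo/ is unchanged.
Rule 3 (regressive voicing assimilation): /v/ precedes the voiceless obstruent /h/, so it devoices to [f] by assimilation. /sjugojabivhabodo/ → sjugojabifhabodo.
Rule 4 (final vowel raising): /o/ is a mid vowel in word-final position, so it raises to [u]. /sjugojabifhabodo/ → sjugojabifhabodu.

sjugojabifhabodu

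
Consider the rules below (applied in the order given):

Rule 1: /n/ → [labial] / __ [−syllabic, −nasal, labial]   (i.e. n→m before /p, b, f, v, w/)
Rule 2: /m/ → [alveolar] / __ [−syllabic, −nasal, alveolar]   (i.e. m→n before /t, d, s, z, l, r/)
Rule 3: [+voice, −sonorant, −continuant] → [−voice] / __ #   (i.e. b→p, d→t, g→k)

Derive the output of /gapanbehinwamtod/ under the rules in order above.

gapambehimwantot

Rule 1 (nasal place assimilation): /n/ precedes the labial consonant /b/, so it assimilates in place to [m]. /n/ precedes the labial consonant /w/, so it assimilates in place to [m]. /gapanbehinwamtod/ → gapambehimwamtod.
Rule 2 (nasal place assimilation): /m/ precedes the alveolar consonant /t/, so it assimilates in place to [n]. /gapambehimwamtod/ → gapambehimwantod.
Rule 3 (final devoicing): /d/ is a voiced stop in word-final position, so it devoices to [t]. /gapambehimwantod/ → gapambehimwantot.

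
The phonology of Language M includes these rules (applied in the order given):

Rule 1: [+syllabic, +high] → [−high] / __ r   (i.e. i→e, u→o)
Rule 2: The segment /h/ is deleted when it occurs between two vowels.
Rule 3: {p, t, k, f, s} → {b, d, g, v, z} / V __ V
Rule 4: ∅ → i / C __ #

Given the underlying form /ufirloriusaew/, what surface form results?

Rule 1 (pre-rhotic lowering): /i/ is a high vowel immediately before /r/, so it lowers to [e]. /ufirloriusaew/ → uferloriusaew.
Rule 2 (intervocalic h-deletion): no segment meets the environment; /uferloriusaew/ is unchanged.
Rule 3 (intervocalic voicing): /f/ is a voiceless obstruent between vowels /u/ and /e/, so it voices to [v]. /s/ is a voiceless obstruent between vowels /u/ and /a/, so it voices to [z]. /uferloriusaew/ → uverloriuzaew.
Rule 4 (final i-epenthesis): the form ends in the consonant /w/, so [i] is inserted word-finally. /uverloriuzaew/ → uverloriuzaewi.

uverloriuzaewi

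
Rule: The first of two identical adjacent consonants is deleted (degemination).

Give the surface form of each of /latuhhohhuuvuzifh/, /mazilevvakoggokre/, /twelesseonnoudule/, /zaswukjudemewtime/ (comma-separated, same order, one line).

latuhohuuvuzifh, mazilevakogokre, tweleseonoudule, zaswukjudemewtime

/latuhhohhuuvuzifh/: /hh/ is a geminate; the first /h/ deletes. /hh/ is a geminate; the first /h/ deletes. → [latuhohuuvuzifh].
/mazilevvakoggokre/: /vv/ is a geminate; the first /v/ deletes. /gg/ is a geminate; the first /g/ deletes. → [mazilevakogokre].
/twelesseonnoudule/: /ss/ is a geminate; the first /s/ deletes. /nn/ is a geminate; the first /n/ deletes. → [tweleseonoudule].
/zaswukjudemewtime/: the rule's environment is not met; surfaces unchanged as [zaswukjudemewtime].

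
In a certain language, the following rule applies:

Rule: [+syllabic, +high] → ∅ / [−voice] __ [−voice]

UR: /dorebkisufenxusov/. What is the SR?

/i/ is a high vowel flanked by voiceless consonants /k/ and /s/, so it deletes.
/u/ is a high vowel flanked by voiceless consonants /s/ and /f/, so it deletes.
/u/ is a high vowel flanked by voiceless consonants /x/ and /s/, so it deletes.
Surface form: [dorebksfenxsov].

dorebksfenxsov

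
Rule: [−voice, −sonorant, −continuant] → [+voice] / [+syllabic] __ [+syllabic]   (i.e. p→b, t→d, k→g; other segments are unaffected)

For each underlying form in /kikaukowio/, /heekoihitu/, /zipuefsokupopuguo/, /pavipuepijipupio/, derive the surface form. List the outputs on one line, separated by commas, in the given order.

kigaugowio, heegoihidu, zibuefsogubobuguo, pavibuebijibubio

/kikaukowio/: /k/ is a voiceless stop between vowels /i/ and /a/, so it voices to [g]. /k/ is a voiceless stop between vowels /u/ and /o/, so it voices to [g]. → [kigaugowio].
/heekoihitu/: /k/ is a voiceless stop between vowels /e/ and /o/, so it voices to [g]. /t/ is a voiceless stop between vowels /i/ and /u/, so it voices to [d]. → [heegoihidu].
/zipuefsokupopuguo/: /p/ is a voiceless stop between vowels /i/ and /u/, so it voices to [b]. /k/ is a voiceless stop between vowels /o/ and /u/, so it voices to [g]. /p/ is a voiceless stop between vowels /u/ and /o/, so it voices to [b]. /p/ is a voiceless stop between vowels /o/ and /u/, so it voices to [b]. → [zibuefsogubobuguo].
/pavipuepijipupio/: /p/ is a voiceless stop between vowels /i/ and /u/, so it voices to [b]. /p/ is a voiceless stop between vowels /e/ and /i/, so it voices to [b]. /p/ is a voiceless stop between vowels /i/ and /u/, so it voices to [b]. /p/ is a voiceless stop between vowels /u/ and /i/, so it voices to [b]. → [pavibuebijibubio].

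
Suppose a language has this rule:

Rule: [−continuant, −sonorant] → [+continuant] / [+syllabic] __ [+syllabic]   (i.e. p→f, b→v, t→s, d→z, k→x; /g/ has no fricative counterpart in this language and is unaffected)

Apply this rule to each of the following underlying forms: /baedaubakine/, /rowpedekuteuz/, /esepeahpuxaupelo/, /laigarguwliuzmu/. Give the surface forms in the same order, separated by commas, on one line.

/baedaubakine/: /d/ is a stop between vowels /e/ and /a/, so it spirantizes to the fricative [z]. /b/ is a stop between vowels /u/ and /a/, so it spirantizes to the fricative [v]. /k/ is a stop between vowels /a/ and /i/, so it spirantizes to the fricative [x]. → [baezauvaxine].
/rowpedekuteuz/: /d/ is a stop between vowels /e/ and /e/, so it spirantizes to the fricative [z]. /k/ is a stop between vowels /e/ and /u/, so it spirantizes to the fricative [x]. /t/ is a stop between vowels /u/ and /e/, so it spirantizes to the fricative [s]. → [rowpezexuseuz].
/esepeahpuxaupelo/: /p/ is a stop between vowels /e/ and /e/, so it spirantizes to the fricative [f]. /p/ is a stop between vowels /u/ and /e/, so it spirantizes to the fricative [f]. → [esefeahpuxaufelo].
/laigarguwliuzmu/: the rule's environment is not met; surfaces unchanged as [laigarguwliuzmu].

baezauvaxine, rowpezexuseuz, esefeahpuxaufelo, laigarguwliuzmu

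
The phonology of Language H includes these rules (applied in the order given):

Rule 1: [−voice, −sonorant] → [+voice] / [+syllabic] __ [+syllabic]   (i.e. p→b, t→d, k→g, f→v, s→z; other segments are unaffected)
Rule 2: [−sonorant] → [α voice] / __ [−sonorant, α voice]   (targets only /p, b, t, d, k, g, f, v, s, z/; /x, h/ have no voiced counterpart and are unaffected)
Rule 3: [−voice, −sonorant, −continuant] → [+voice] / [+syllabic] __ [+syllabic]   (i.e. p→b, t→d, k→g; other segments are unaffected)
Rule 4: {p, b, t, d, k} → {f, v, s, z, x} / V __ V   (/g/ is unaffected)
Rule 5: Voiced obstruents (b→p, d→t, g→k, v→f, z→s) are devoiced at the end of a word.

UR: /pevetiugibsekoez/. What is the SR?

peveziugipsegoes

Rule 1 (intervocalic voicing): /t/ is a voiceless obstruent between vowels /e/ and /i/, so it voices to [d]. /k/ is a voiceless obstruent between vowels /e/ and /o/, so it voices to [g]. /pevetiugibsekoez/ → pevediugibsegoez.
Rule 2 (regressive voicing assimilation): /b/ precedes the voiceless obstruent /s/, so it devoices to [p] by assimilation. /pevediugibsegoez/ → pevediugipsegoez.
Rule 3 (intervocalic voicing): no segment meets the environment; /pevediugipsegoez/ is unchanged.
Rule 4 (intervocalic spirantization): /d/ is a stop between vowels /e/ and /i/, so it spirantizes to the fricative [z]. /pevediugipsegoez/ → peveziugipsegoez.
Rule 5 (final devoicing): /z/ is a voiced obstruent in word-final position, so it devoices to [s]. /peveziugipsegoez/ → peveziugipsegoes.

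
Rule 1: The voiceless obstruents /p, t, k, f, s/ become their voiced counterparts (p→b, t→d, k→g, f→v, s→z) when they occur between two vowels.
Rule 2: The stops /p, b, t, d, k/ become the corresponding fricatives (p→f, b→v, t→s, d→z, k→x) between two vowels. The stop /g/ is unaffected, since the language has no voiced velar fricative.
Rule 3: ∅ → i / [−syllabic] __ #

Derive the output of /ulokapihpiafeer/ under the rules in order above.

ulogavihpiaveeri

Rule 1 (intervocalic voicing): /k/ is a voiceless obstruent between vowels /o/ and /a/, so it voices to [g]. /p/ is a voiceless obstruent between vowels /a/ and /i/, so it voices to [b]. /f/ is a voiceless obstruent between vowels /a/ and /e/, so it voices to [v]. /ulokapihpiafeer/ → ulogabihpiaveer.
Rule 2 (intervocalic spirantization): /b/ is a stop between vowels /a/ and /i/, so it spirantizes to the fricative [v]. /ulogabihpiaveer/ → ulogavihpiaveer.
Rule 3 (final i-epenthesis): the form ends in the consonant /r/, so [i] is inserted word-finally. /ulogavihpiaveer/ → ulogavihpiaveeri.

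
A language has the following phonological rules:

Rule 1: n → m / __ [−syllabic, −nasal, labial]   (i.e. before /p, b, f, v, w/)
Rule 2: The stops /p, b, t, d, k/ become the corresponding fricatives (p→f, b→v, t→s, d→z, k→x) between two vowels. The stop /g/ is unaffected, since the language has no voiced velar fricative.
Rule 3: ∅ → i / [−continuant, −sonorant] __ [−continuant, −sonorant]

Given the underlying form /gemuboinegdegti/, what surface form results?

gemuvoinegidegiti

Rule 1 (nasal place assimilation): no segment meets the environment; /gemuboinegdegti/ is unchanged.
Rule 2 (intervocalic spirantization): /b/ is a stop between vowels /u/ and /o/, so it spirantizes to the fricative [v]. /gemuboinegdegti/ → gemuvoinegdegti.
Rule 3 (stop-cluster i-epenthesis): /g/ and /d/ form a stop–stop cluster, so [i] is inserted between them. /g/ and /t/ form a stop–stop cluster, so [i] is inserted between them. /gemuvoinegdegti/ → gemuvoinegidegiti.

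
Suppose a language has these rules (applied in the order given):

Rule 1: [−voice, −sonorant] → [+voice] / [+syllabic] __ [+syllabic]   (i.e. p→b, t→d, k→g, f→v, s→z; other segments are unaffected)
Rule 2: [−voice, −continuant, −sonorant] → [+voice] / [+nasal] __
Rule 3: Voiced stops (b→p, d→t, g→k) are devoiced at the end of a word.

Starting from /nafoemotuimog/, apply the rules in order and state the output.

navoemoduimok

Rule 1 (intervocalic voicing): /f/ is a voiceless obstruent between vowels /a/ and /o/, so it voices to [v]. /t/ is a voiceless obstruent between vowels /o/ and /u/, so it voices to [d]. /nafoemotuimog/ → navoemoduimog.
Rule 2 (post-nasal voicing): no segment meets the environment; /navoemoduimog/ is unchanged.
Rule 3 (final devoicing): /g/ is a voiced stop in word-final position, so it devoices to [k]. /navoemoduimog/ → navoemoduimok.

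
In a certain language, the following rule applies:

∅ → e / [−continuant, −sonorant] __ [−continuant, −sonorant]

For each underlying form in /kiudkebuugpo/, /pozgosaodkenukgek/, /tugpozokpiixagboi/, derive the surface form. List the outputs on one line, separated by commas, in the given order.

/kiudkebuugpo/: /d/ and /k/ form a stop–stop cluster, so [e] is inserted between them. /g/ and /p/ form a stop–stop cluster, so [e] is inserted between them. → [kiudekebuugepo].
/pozgosaodkenukgek/: /d/ and /k/ form a stop–stop cluster, so [e] is inserted between them. /k/ and /g/ form a stop–stop cluster, so [e] is inserted between them. → [pozgosaodekenukegek].
/tugpozokpiixagboi/: /g/ and /p/ form a stop–stop cluster, so [e] is inserted between them. /k/ and /p/ form a stop–stop cluster, so [e] is inserted between them. /g/ and /b/ form a stop–stop cluster, so [e] is inserted between them. → [tugepozokepiixageboi].

kiudekebuugepo, pozgosaodekenukegek, tugepozokepiixageboi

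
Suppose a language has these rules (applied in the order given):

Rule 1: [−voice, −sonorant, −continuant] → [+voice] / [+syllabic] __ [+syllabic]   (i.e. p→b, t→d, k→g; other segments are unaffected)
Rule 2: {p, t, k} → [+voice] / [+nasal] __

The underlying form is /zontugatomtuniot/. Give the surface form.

zondugadomduniot

Rule 1 (intervocalic voicing): /t/ is a voiceless stop between vowels /a/ and /o/, so it voices to [d]. /zontugatomtuniot/ → zontugadomtuniot.
Rule 2 (post-nasal voicing): /t/ is a voiceless stop immediately after the nasal /n/, so it voices to [d]. /t/ is a voiceless stop immediately after the nasal /m/, so it voices to [d]. /zontugadomtuniot/ → zondugadomduniot.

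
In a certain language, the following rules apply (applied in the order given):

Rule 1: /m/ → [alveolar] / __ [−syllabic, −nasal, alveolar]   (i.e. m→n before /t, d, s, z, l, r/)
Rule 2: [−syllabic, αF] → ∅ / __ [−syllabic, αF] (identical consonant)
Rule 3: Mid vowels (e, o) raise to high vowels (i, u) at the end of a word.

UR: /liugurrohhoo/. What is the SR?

Rule 1 (nasal place assimilation): no segment meets the environment; /liugurrohhoo/ is unchanged.
Rule 2 (degemination): /rr/ is a geminate; the first /r/ deletes. /hh/ is a geminate; the first /h/ deletes. /liugurrohhoo/ → liugurohoo.
Rule 3 (final vowel raising): /o/ is a mid vowel in word-final position, so it raises to [u]. /liugurohoo/ → liugurohou.

liugurohou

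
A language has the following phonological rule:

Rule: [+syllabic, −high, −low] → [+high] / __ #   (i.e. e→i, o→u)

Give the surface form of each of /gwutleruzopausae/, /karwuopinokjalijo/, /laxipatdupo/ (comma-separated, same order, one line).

/gwutleruzopausae/: /e/ is a mid vowel in word-final position, so it raises to [i]. → [gwutleruzopausai].
/karwuopinokjalijo/: /o/ is a mid vowel in word-final position, so it raises to [u]. → [karwuopinokjaliju].
/laxipatdupo/: /o/ is a mid vowel in word-final position, so it raises to [u]. → [laxipatdupu].

gwutleruzopausai, karwuopinokjaliju, laxipatdupu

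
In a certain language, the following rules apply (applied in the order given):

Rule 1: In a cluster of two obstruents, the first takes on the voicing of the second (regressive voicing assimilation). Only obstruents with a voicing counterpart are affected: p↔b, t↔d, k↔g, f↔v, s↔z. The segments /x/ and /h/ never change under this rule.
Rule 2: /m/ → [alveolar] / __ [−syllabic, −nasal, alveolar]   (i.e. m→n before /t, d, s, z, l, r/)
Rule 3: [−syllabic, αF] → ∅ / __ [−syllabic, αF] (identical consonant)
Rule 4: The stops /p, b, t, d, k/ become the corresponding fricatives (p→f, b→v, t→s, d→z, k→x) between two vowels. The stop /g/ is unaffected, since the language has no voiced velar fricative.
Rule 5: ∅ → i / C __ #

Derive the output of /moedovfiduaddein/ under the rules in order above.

Rule 1 (regressive voicing assimilation): /v/ precedes the voiceless obstruent /f/, so it devoices to [f] by assimilation. /moedovfiduaddein/ → moedoffiduaddein.
Rule 2 (nasal place assimilation): no segment meets the environment; /moedoffiduaddein/ is unchanged.
Rule 3 (degemination): /ff/ is a geminate; the first /f/ deletes. /dd/ is a geminate; the first /d/ deletes. /moedoffiduaddein/ → moedofiduadein.
Rule 4 (intervocalic spirantization): /d/ is a stop between vowels /e/ and /o/, so it spirantizes to the fricative [z]. /d/ is a stop between vowels /i/ and /u/, so it spirantizes to the fricative [z]. /d/ is a stop between vowels /a/ and /e/, so it spirantizes to the fricative [z]. /moedofiduadein/ → moezofizuazein.
Rule 5 (final i-epenthesis): the form ends in the consonant /n/, so [i] is inserted word-finally. /moezofizuazein/ → moezofizuazeini.

moezofizuazeini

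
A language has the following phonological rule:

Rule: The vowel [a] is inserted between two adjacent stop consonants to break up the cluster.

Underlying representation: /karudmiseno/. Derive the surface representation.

karudmiseno

No segment of /karudmiseno/ meets the structural description of the rule, so the form surfaces unchanged.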